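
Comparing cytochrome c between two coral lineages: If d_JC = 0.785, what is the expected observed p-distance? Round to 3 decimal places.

0.487

p = (3/4)(1 − e^(−4d/3)) = 0.75 × (1 − e^(-1.046667)) = 0.75 × (1 − 0.351106) = 0.486671.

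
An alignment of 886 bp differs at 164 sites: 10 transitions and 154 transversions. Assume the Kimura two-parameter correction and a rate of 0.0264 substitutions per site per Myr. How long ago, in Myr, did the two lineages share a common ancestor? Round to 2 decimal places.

4.09

P = 10/886 ≈ 0.011287 and Q = 154/886 ≈ 0.173815.
Under the Kimura two-parameter model, d = −½ ln(1 − 2P − Q) − ¼ ln(1 − 2Q).
1 − 2P − Q = 0.803611, giving −½ ln(0.803611) = 0.109320.
1 − 2Q = 0.65237, giving −¼ ln(0.65237) = 0.106786.
d = 0.109320 + 0.106786 = 0.216106.
Under a molecular clock d = 2μt, so t = d/(2μ) = 0.216106 / (2 × 0.0264) = 4.09 Myr.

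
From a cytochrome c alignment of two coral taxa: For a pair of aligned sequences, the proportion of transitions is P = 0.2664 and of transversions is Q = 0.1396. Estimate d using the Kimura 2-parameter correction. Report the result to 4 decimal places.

0.6398

Under the Kimura two-parameter model, d = −½ ln(1 − 2P − Q) − ¼ ln(1 − 2Q).
1 − 2P − Q = 0.3276, giving −½ ln(0.3276) = 0.557981.
1 − 2Q = 0.7208, giving −¼ ln(0.7208) = 0.081848.
d = 0.557981 + 0.081848 = 0.639829.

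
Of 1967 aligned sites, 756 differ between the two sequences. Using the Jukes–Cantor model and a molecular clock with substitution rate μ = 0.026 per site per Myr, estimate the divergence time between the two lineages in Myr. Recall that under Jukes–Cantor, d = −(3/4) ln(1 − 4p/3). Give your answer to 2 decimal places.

p = 756/1967 ≈ 0.384342.
d = −(3/4) ln(1 − 4p/3) = −0.75 ln(1 − 0.512456) = −0.75 ln(0.487544)
  = −0.75 × (-0.718375) = 0.538781 substitutions/site.
Under a molecular clock d = 2μt, so t = d/(2μ) = 0.538781 / (2 × 0.026) = 10.36 Myr.

10.36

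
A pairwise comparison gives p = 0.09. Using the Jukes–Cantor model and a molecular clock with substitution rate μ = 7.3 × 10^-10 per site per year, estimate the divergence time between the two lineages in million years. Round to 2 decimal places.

65.67

d = −(3/4) ln(1 − 4p/3) = −0.75 ln(1 − 0.12) = −0.75 ln(0.88)
  = −0.75 × (-0.127833) = 0.095875 substitutions/site.
Under a molecular clock d = 2μt, so t = d/(2μ) = 0.095875 / (2 × 7.3 × 10^-10) = 65.67 million years.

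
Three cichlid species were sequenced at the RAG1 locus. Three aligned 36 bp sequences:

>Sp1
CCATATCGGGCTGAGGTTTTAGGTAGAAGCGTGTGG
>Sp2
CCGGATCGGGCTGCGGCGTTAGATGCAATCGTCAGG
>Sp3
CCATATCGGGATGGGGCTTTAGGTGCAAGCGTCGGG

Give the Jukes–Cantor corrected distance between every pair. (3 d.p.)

Sp1–Sp2: 11/36 sites differ → p ≈ 0.305556, d = −0.75 ln(1 − 0.407408) = 0.392437 ≈ 0.392.
Sp1–Sp3: 7/36 sites differ → p ≈ 0.194444, d = −0.75 ln(1 − 0.259259) = 0.225078 ≈ 0.225.
Sp2–Sp3: 8/36 sites differ → p ≈ 0.222222, d = −0.75 ln(1 − 0.296296) = 0.263548 ≈ 0.264.

d(Sp1,Sp2) = 0.392, d(Sp1,Sp3) = 0.225, d(Sp2,Sp3) = 0.264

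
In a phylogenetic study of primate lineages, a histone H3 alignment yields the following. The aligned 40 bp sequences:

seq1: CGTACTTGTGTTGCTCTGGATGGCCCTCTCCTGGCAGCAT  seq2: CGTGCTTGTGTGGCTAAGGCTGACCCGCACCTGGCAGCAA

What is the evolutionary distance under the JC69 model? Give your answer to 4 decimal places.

0.2675

The sequences differ at 9 of 40 sites (4, 12, 16, 17, 20, 23, 27, 29, 40), so p = 9/40 = 0.225.
d = −(3/4) ln(1 − 4p/3) = −0.75 ln(1 − 0.3) = −0.75 ln(0.7)
  = −0.75 × (-0.356675) = 0.267506 substitutions/site.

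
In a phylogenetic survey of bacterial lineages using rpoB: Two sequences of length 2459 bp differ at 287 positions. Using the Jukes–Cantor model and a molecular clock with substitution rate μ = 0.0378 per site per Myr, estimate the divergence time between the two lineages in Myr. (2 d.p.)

1.68

p = 287/2459 ≈ 0.116714.
d = −(3/4) ln(1 − 4p/3) = −0.75 ln(1 − 0.155619) = −0.75 ln(0.844381)
  = −0.75 × (-0.169151) = 0.126863 substitutions/site.
Under a molecular clock d = 2μt, so t = d/(2μ) = 0.126863 / (2 × 0.0378) = 1.68 Myr.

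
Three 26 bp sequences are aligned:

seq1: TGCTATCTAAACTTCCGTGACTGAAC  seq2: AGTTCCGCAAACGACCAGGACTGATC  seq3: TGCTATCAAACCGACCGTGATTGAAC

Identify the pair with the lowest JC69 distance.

seq1 and seq3

seq1–seq2: 11/26 differ, p = 0.423, d = 0.623.
seq1–seq3: 5/26 differ, p = 0.192, d = 0.222.
seq2–seq3: 11/26 differ, p = 0.423, d = 0.623.
The smallest distance is between seq1 and seq3.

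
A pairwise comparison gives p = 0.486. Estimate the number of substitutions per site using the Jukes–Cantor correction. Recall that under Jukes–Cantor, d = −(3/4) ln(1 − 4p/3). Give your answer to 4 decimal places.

d = −(3/4) ln(1 − 4p/3) = −0.75 ln(1 − 0.648) = −0.75 ln(0.352)
  = −0.75 × (-1.044124) = 0.783093 substitutions/site.

0.7831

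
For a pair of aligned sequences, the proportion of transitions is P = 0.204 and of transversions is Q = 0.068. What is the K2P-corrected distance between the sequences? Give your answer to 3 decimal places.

Under the Kimura two-parameter model, d = −½ ln(1 − 2P − Q) − ¼ ln(1 − 2Q).
1 − 2P − Q = 0.524, giving −½ ln(0.524) = 0.323132.
1 − 2Q = 0.864, giving −¼ ln(0.864) = 0.036546.
d = 0.323132 + 0.036546 = 0.359678.

0.360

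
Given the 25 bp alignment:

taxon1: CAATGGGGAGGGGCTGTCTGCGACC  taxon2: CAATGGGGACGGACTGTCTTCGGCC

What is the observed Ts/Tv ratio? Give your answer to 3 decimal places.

Transitions are A↔G and C↔T; transversions are all other mismatches.
Transitions: 2. Transversions: 2.
R = 2/2 = 1.000.

1.000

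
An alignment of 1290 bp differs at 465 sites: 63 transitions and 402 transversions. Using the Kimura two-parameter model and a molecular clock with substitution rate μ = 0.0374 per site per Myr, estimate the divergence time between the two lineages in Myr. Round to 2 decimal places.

6.78

P = 63/1290 ≈ 0.048837 and Q = 402/1290 ≈ 0.311628.
Under the Kimura two-parameter model, d = −½ ln(1 − 2P − Q) − ¼ ln(1 − 2Q).
1 − 2P − Q = 0.590698, giving −½ ln(0.590698) = 0.263225.
1 − 2Q = 0.376744, giving −¼ ln(0.376744) = 0.244047.
d = 0.263225 + 0.244047 = 0.507272.
Under a molecular clock d = 2μt, so t = d/(2μ) = 0.507272 / (2 × 0.0374) = 6.78 Myr.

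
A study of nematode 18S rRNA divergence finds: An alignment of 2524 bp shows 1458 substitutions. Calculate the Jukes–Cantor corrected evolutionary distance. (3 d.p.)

1.103

p = 1458/2524 ≈ 0.577655.
d = −(3/4) ln(1 − 4p/3) = −0.75 ln(1 − 0.770207) = −0.75 ln(0.229793)
  = −0.75 × (-1.470576) = 1.102932 substitutions/site.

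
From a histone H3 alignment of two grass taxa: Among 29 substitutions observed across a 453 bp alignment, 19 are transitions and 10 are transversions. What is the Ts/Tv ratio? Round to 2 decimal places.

1.90

R = 19/10 = 1.90.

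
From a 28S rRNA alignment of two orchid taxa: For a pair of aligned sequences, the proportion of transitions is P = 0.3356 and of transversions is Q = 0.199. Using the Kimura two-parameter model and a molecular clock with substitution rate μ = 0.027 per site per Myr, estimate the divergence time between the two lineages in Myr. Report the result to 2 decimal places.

Under the Kimura two-parameter model, d = −½ ln(1 − 2P − Q) − ¼ ln(1 − 2Q).
1 − 2P − Q = 0.1298, giving −½ ln(0.1298) = 1.020880.
1 − 2Q = 0.602, giving −¼ ln(0.602) = 0.126874.
d = 1.020880 + 0.126874 = 1.147754.
Under a molecular clock d = 2μt, so t = d/(2μ) = 1.147754 / (2 × 0.027) = 21.25 Myr.

21.25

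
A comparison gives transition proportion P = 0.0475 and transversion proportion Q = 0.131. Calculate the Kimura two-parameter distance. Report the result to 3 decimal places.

Under the Kimura two-parameter model, d = −½ ln(1 − 2P − Q) − ¼ ln(1 − 2Q).
1 − 2P − Q = 0.774, giving −½ ln(0.774) = 0.128092.
1 − 2Q = 0.738, giving −¼ ln(0.738) = 0.075953.
d = 0.128092 + 0.075953 = 0.204045.

0.204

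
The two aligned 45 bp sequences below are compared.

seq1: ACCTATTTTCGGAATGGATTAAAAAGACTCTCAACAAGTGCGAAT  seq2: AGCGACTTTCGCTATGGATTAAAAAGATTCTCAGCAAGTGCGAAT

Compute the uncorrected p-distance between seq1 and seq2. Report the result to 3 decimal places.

0.156

The sequences differ at 7 of 45 positions (sites 2, 4, 6, 12, 13, 28, 34).
p = 7/45 = 0.155555… ≈ 0.156 (to 3 d.p.).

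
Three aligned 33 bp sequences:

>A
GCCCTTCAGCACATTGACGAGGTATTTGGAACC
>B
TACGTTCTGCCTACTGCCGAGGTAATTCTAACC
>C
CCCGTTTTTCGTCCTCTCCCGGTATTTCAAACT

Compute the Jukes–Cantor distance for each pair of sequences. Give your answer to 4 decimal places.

A–B: 11/33 sites differ → p ≈ 0.333333, d = −0.75 ln(1 − 0.444444) = 0.440839 ≈ 0.4408.
A–C: 16/33 sites differ → p ≈ 0.484848, d = −0.75 ln(1 − 0.646464) = 0.779827 ≈ 0.7798.
B–C: 13/33 sites differ → p ≈ 0.393939, d = −0.75 ln(1 − 0.525252) = 0.558728 ≈ 0.5587.

d(A,B) = 0.4408, d(A,C) = 0.7798, d(B,C) = 0.5587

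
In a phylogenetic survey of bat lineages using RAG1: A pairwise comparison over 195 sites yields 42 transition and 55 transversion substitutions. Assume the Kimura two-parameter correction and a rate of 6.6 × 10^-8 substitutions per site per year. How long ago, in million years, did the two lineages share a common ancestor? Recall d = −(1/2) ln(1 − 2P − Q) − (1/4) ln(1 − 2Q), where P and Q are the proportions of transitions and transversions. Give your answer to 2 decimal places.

P = 42/195 ≈ 0.215385 and Q = 55/195 ≈ 0.282051.
Under the Kimura two-parameter model, d = −½ ln(1 − 2P − Q) − ¼ ln(1 − 2Q).
1 − 2P − Q = 0.287179, giving −½ ln(0.287179) = 0.623825.
1 − 2Q = 0.435898, giving −¼ ln(0.435898) = 0.207587.
d = 0.623825 + 0.207587 = 0.831412.
Under a molecular clock d = 2μt, so t = d/(2μ) = 0.831412 / (2 × 6.6 × 10^-8) = 6.30 million years.

6.30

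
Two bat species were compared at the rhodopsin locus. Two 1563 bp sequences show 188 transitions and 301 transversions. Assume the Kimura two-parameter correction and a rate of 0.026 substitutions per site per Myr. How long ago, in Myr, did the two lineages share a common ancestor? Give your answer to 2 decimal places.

P = 188/1563 ≈ 0.120282 and Q = 301/1563 ≈ 0.192578.
Under the Kimura two-parameter model, d = −½ ln(1 − 2P − Q) − ¼ ln(1 − 2Q).
1 − 2P − Q = 0.566858, giving −½ ln(0.566858) = 0.283823.
1 − 2Q = 0.614844, giving −¼ ln(0.614844) = 0.121597.
d = 0.283823 + 0.121597 = 0.405420.
Under a molecular clock d = 2μt, so t = d/(2μ) = 0.405420 / (2 × 0.026) = 7.80 Myr.

7.80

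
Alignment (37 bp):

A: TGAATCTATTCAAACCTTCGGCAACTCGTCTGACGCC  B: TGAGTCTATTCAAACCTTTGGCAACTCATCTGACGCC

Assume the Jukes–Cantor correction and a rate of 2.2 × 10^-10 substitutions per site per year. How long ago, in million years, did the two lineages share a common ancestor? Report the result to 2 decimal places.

The sequences differ at 3 of 37 sites (4, 19, 28), so p = 3/37 ≈ 0.081081.
d = −(3/4) ln(1 − 4p/3) = −0.75 ln(1 − 0.108108) = −0.75 ln(0.891892)
  = −0.75 × (-0.114410) = 0.085808 substitutions/site.
Under a molecular clock d = 2μt, so t = d/(2μ) = 0.085808 / (2 × 2.2 × 10^-10) = 195.02 million years.

195.02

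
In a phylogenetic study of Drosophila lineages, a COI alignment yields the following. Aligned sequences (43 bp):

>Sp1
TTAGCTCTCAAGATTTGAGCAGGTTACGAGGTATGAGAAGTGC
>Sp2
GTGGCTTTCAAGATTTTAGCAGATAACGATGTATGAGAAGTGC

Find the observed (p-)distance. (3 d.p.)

The sequences differ at 7 of 43 positions (sites 1, 3, 7, 17, 23, 25, 30).
p = 7/43 = 0.162790… ≈ 0.163 (to 3 d.p.).

0.163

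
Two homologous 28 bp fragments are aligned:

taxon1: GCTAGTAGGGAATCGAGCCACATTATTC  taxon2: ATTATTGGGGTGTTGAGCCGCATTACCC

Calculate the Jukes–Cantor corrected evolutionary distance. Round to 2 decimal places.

0.48

The sequences differ at 10 of 28 sites (1, 2, 5, 7, 11, 12, 14, 20, 26, 27), so p = 10/28 ≈ 0.357143.
d = −(3/4) ln(1 − 4p/3) = −0.75 ln(1 − 0.476191) = −0.75 ln(0.523809)
  = −0.75 × (-0.646628) = 0.484971 substitutions/site.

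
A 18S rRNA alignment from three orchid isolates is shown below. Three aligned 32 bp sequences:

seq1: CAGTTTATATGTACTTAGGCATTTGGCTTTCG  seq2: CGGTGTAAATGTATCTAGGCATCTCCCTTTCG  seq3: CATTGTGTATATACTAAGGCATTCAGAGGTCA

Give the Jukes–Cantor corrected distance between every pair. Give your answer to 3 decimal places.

seq1–seq2: 8/32 sites differ → p = 0.25, d = −0.75 ln(1 − 0.333333) = 0.304098 ≈ 0.304.
seq1–seq3: 11/32 sites differ → p = 0.34375, d = −0.75 ln(1 − 0.458333) = 0.459828 ≈ 0.460.
seq2–seq3: 16/32 sites differ → p = 0.5, d = −0.75 ln(1 − 0.666667) = 0.823960 ≈ 0.824.

d(seq1,seq2) = 0.304, d(seq1,seq3) = 0.460, d(seq2,seq3) = 0.824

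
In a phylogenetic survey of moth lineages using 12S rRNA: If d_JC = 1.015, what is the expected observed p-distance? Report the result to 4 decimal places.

p = (3/4)(1 − e^(−4d/3)) = 0.75 × (1 − e^(-1.353333)) = 0.75 × (1 − 0.258378) = 0.556217.

0.5562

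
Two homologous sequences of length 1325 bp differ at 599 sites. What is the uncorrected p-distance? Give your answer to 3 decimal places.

0.452

p = 599/1325 = 0.452075… ≈ 0.452 (to 3 d.p.).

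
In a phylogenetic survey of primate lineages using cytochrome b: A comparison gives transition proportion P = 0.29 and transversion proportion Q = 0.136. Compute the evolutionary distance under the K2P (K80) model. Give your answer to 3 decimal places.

0.709

Under the Kimura two-parameter model, d = −½ ln(1 − 2P − Q) − ¼ ln(1 − 2Q).
1 − 2P − Q = 0.284, giving −½ ln(0.284) = 0.629391.
1 − 2Q = 0.728, giving −¼ ln(0.728) = 0.079364.
d = 0.629391 + 0.079364 = 0.708755.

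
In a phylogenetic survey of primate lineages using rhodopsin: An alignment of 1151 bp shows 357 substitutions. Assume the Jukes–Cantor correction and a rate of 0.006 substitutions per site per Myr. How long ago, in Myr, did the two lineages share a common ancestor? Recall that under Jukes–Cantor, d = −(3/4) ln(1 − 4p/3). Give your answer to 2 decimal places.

33.35

p = 357/1151 ≈ 0.310165.
d = −(3/4) ln(1 − 4p/3) = −0.75 ln(1 − 0.413553) = −0.75 ln(0.586447)
  = −0.75 × (-0.533673) = 0.400255 substitutions/site.
Under a molecular clock d = 2μt, so t = d/(2μ) = 0.400255 / (2 × 0.006) = 33.35 Myr.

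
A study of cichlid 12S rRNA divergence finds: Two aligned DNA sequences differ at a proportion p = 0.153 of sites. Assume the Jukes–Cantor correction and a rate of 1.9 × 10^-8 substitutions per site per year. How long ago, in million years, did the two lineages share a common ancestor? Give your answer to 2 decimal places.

4.50

d = −(3/4) ln(1 − 4p/3) = −0.75 ln(1 − 0.204) = −0.75 ln(0.796)
  = −0.75 × (-0.228156) = 0.171117 substitutions/site.
Under a molecular clock d = 2μt, so t = d/(2μ) = 0.171117 / (2 × 1.9 × 10^-8) = 4.50 million years.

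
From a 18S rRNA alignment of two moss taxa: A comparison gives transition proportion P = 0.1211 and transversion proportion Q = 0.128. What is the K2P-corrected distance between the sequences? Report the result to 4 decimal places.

Under the Kimura two-parameter model, d = −½ ln(1 − 2P − Q) − ¼ ln(1 − 2Q).
1 − 2P − Q = 0.6298, giving −½ ln(0.6298) = 0.231176.
1 − 2Q = 0.744, giving −¼ ln(0.744) = 0.073929.
d = 0.231176 + 0.073929 = 0.305105.

0.3051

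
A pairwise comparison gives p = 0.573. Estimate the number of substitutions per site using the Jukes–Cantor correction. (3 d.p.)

d = −(3/4) ln(1 − 4p/3) = −0.75 ln(1 − 0.764) = −0.75 ln(0.236)
  = −0.75 × (-1.443923) = 1.082942 substitutions/site.

1.083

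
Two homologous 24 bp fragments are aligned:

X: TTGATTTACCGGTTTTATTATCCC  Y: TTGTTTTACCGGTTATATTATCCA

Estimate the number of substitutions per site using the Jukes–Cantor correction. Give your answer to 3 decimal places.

The sequences differ at 3 of 24 sites (4, 15, 24), so p = 3/24 = 0.125.
d = −(3/4) ln(1 − 4p/3) = −0.75 ln(1 − 0.166667) = −0.75 ln(0.833333)
  = −0.75 × (-0.182322) = 0.136742 substitutions/site.

0.137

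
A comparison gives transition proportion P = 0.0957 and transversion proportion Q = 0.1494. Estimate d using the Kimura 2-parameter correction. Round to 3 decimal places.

0.297

Under the Kimura two-parameter model, d = −½ ln(1 − 2P − Q) − ¼ ln(1 − 2Q).
1 − 2P − Q = 0.6592, giving −½ ln(0.6592) = 0.208364.
1 − 2Q = 0.7012, giving −¼ ln(0.7012) = 0.088741.
d = 0.208364 + 0.088741 = 0.297105.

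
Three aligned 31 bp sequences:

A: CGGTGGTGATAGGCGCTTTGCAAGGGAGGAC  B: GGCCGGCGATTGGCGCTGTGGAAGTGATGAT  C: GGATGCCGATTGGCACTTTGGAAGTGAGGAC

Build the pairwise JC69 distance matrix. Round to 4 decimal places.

A–B: 10/31 sites differ → p ≈ 0.322581, d = −0.75 ln(1 − 0.430108) = 0.421731 ≈ 0.4217.
A–C: 8/31 sites differ → p ≈ 0.258065, d = −0.75 ln(1 − 0.344087) = 0.316295 ≈ 0.3163.
B–C: 7/31 sites differ → p ≈ 0.225806, d = −0.75 ln(1 − 0.301075) = 0.268659 ≈ 0.2687.

d(A,B) = 0.4217, d(A,C) = 0.3163, d(B,C) = 0.2687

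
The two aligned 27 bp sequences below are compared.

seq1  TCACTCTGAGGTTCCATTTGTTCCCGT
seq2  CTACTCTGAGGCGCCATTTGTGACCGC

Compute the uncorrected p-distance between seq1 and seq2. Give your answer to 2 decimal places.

0.26

The sequences differ at 7 of 27 positions (sites 1, 2, 12, 13, 22, 23, 27).
p = 7/27 = 0.259259… ≈ 0.26 (to 2 d.p.).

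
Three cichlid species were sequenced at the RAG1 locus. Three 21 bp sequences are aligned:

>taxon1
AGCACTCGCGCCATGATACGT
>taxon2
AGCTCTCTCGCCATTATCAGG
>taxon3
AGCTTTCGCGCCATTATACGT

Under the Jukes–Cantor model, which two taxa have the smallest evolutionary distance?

taxon1 and taxon3

taxon1–taxon2: 6/21 differ, p = 0.286, d = 0.360.
taxon1–taxon3: 3/21 differ, p = 0.143, d = 0.158.
taxon2–taxon3: 5/21 differ, p = 0.238, d = 0.286.
The smallest distance is between taxon1 and taxon3.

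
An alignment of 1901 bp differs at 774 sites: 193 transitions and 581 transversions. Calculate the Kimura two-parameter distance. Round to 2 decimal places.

P = 193/1901 ≈ 0.101526 and Q = 581/1901 ≈ 0.305629.
Under the Kimura two-parameter model, d = −½ ln(1 − 2P − Q) − ¼ ln(1 − 2Q).
1 − 2P − Q = 0.491319, giving −½ ln(0.491319) = 0.355331.
1 − 2Q = 0.388742, giving −¼ ln(0.388742) = 0.236210.
d = 0.355331 + 0.236210 = 0.591541.

0.59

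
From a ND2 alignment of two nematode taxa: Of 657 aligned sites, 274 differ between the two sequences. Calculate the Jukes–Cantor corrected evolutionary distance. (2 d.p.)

p = 274/657 ≈ 0.417047.
d = −(3/4) ln(1 − 4p/3) = −0.75 ln(1 − 0.556063) = −0.75 ln(0.443937)
  = −0.75 × (-0.812073) = 0.609055 substitutions/site.

0.61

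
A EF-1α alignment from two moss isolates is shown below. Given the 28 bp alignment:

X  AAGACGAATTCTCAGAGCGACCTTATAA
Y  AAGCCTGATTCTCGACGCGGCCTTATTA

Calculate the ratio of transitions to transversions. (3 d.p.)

1.000

Transitions are A↔G and C↔T; transversions are all other mismatches.
Transitions: 4. Transversions: 4.
R = 4/4 = 1.000.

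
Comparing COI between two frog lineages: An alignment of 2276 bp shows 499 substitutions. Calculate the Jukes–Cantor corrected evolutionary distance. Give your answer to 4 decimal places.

0.2593

p = 499/2276 ≈ 0.219244.
d = −(3/4) ln(1 − 4p/3) = −0.75 ln(1 − 0.292325) = −0.75 ln(0.707675)
  = −0.75 × (-0.345770) = 0.259328 substitutions/site.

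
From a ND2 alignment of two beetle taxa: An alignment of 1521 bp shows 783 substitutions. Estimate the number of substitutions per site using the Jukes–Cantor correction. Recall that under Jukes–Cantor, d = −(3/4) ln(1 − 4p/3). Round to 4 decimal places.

p = 783/1521 ≈ 0.514793.
d = −(3/4) ln(1 − 4p/3) = −0.75 ln(1 − 0.686391) = −0.75 ln(0.313609)
  = −0.75 × (-1.159608) = 0.869706 substitutions/site.

0.8697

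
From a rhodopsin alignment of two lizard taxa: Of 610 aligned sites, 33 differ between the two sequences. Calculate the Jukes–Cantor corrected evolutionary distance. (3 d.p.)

0.056

p = 33/610 ≈ 0.054098.
d = −(3/4) ln(1 − 4p/3) = −0.75 ln(1 − 0.072131) = −0.75 ln(0.927869)
  = −0.75 × (-0.074865) = 0.056149 substitutions/site.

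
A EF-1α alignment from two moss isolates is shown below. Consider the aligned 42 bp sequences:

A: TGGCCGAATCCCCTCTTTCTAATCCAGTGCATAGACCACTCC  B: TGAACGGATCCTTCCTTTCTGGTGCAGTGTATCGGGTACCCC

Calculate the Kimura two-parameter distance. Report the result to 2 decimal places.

0.54

Of 42 sites, 11 differences are transitions and 4 are transversions, so P = 11/42 ≈ 0.261905 and Q = 4/42 ≈ 0.095238.
Under the Kimura two-parameter model, d = −½ ln(1 − 2P − Q) − ¼ ln(1 − 2Q).
1 − 2P − Q = 0.380952, giving −½ ln(0.380952) = 0.482541.
1 − 2Q = 0.809524, giving −¼ ln(0.809524) = 0.052827.
d = 0.482541 + 0.052827 = 0.535368.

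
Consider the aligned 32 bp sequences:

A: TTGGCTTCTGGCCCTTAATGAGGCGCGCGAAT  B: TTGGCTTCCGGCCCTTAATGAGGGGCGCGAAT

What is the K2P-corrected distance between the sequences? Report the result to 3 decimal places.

Of 32 sites, 1 differences are transitions and 1 are transversions, so P = 1/32 = 0.03125 and Q = 1/32 = 0.03125.
Under the Kimura two-parameter model, d = −½ ln(1 − 2P − Q) − ¼ ln(1 − 2Q).
1 − 2P − Q = 0.90625, giving −½ ln(0.90625) = 0.049220.
1 − 2Q = 0.9375, giving −¼ ln(0.9375) = 0.016135.
d = 0.049220 + 0.016135 = 0.065355.

0.065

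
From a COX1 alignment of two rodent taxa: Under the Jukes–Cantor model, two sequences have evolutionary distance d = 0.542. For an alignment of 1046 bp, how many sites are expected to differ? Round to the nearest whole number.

404

Invert JC69: p = (3/4)(1 − e^(−4d/3)) = 0.75 × (1 − e^(-0.722667)) = 0.75 × (1 − 0.485456) = 0.385908.
Expected differing sites = pL ≈ 0.385908 × 1046 = 403.659768 ≈ 404.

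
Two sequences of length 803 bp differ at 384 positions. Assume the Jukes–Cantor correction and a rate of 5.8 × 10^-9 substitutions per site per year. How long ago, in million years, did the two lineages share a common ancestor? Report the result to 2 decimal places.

65.63

p = 384/803 ≈ 0.478207.
d = −(3/4) ln(1 − 4p/3) = −0.75 ln(1 − 0.637609) = −0.75 ln(0.362391)
  = −0.75 × (-1.015032) = 0.761274 substitutions/site.
Under a molecular clock d = 2μt, so t = d/(2μ) = 0.761274 / (2 × 5.8 × 10^-9) = 65.63 million years.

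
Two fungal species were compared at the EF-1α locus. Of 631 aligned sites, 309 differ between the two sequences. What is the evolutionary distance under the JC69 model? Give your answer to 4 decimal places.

0.7937

p = 309/631 ≈ 0.489699.
d = −(3/4) ln(1 − 4p/3) = −0.75 ln(1 − 0.652932) = −0.75 ln(0.347068)
  = −0.75 × (-1.058235) = 0.793676 substitutions/site.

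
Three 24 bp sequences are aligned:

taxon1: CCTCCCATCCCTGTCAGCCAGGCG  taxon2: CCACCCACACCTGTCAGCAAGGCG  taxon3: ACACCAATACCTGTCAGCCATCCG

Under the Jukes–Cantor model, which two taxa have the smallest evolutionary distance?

taxon1 and taxon2

taxon1–taxon2: 4/24 differ, p = 0.167, d = 0.188.
taxon1–taxon3: 6/24 differ, p = 0.250, d = 0.304.
taxon2–taxon3: 6/24 differ, p = 0.250, d = 0.304.
The smallest distance is between taxon1 and taxon2.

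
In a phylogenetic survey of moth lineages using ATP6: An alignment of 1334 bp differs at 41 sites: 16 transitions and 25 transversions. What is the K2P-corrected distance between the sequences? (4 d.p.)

P = 16/1334 ≈ 0.011994 and Q = 25/1334 ≈ 0.018741.
Under the Kimura two-parameter model, d = −½ ln(1 − 2P − Q) − ¼ ln(1 − 2Q).
1 − 2P − Q = 0.957271, giving −½ ln(0.957271) = 0.021834.
1 − 2Q = 0.962518, giving −¼ ln(0.962518) = 0.009551.
d = 0.021834 + 0.009551 = 0.031385.

0.0314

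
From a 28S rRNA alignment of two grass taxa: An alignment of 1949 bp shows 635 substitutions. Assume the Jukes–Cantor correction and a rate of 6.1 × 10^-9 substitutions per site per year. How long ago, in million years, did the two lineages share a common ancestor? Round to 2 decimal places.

35.03

p = 635/1949 ≈ 0.325808.
d = −(3/4) ln(1 − 4p/3) = −0.75 ln(1 − 0.434411) = −0.75 ln(0.565589)
  = −0.75 × (-0.569888) = 0.427416 substitutions/site.
Under a molecular clock d = 2μt, so t = d/(2μ) = 0.427416 / (2 × 6.1 × 10^-9) = 35.03 million years.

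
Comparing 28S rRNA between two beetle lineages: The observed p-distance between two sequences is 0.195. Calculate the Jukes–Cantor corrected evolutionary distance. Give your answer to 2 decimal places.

0.23

d = −(3/4) ln(1 − 4p/3) = −0.75 ln(1 − 0.26) = −0.75 ln(0.74)
  = −0.75 × (-0.301105) = 0.225829 substitutions/site.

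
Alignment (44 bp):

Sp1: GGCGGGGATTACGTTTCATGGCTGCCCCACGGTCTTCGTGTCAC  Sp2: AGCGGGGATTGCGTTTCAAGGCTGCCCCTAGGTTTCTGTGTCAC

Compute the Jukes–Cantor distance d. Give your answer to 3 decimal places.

The sequences differ at 8 of 44 sites (1, 11, 19, 29, 30, 34, 36, 37), so p = 8/44 ≈ 0.181818.
d = −(3/4) ln(1 − 4p/3) = −0.75 ln(1 − 0.242424) = −0.75 ln(0.757576)
  = −0.75 × (-0.277631) = 0.208223 substitutions/site.

0.208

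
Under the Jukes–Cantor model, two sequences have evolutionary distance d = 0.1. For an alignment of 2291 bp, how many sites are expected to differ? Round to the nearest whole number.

Invert JC69: p = (3/4)(1 − e^(−4d/3)) = 0.75 × (1 − e^(-0.133333)) = 0.75 × (1 − 0.875174) = 0.093620.
Expected differing sites = pL ≈ 0.093620 × 2291 = 214.48342 ≈ 214.

214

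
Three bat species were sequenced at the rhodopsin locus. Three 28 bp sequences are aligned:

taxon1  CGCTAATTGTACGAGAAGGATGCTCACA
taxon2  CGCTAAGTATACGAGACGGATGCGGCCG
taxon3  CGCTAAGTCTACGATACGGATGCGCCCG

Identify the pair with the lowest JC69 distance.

taxon2 and taxon3

taxon1–taxon2: 7/28 differ, p = 0.250, d = 0.304.
taxon1–taxon3: 7/28 differ, p = 0.250, d = 0.304.
taxon2–taxon3: 3/28 differ, p = 0.107, d = 0.116.
The smallest distance is between taxon2 and taxon3.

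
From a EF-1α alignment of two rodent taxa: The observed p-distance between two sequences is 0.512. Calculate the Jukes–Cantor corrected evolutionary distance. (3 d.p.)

0.861

d = −(3/4) ln(1 − 4p/3) = −0.75 ln(1 − 0.682667) = −0.75 ln(0.317333)
  = −0.75 × (-1.147804) = 0.860853 substitutions/site.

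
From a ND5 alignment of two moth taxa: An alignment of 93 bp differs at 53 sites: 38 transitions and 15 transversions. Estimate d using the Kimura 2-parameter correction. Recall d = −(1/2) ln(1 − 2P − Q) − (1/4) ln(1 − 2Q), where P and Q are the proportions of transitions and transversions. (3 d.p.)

P = 38/93 ≈ 0.408602 and Q = 15/93 ≈ 0.16129.
Under the Kimura two-parameter model, d = −½ ln(1 − 2P − Q) − ¼ ln(1 − 2Q).
1 − 2P − Q = 0.021506, giving −½ ln(0.021506) = 1.919712.
1 − 2Q = 0.67742, giving −¼ ln(0.67742) = 0.097366.
d = 1.919712 + 0.097366 = 2.017078.

2.017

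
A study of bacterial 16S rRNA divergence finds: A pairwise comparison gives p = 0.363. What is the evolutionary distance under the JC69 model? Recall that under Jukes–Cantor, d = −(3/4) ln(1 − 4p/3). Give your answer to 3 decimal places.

0.496

d = −(3/4) ln(1 − 4p/3) = −0.75 ln(1 − 0.484) = −0.75 ln(0.516)
  = −0.75 × (-0.661649) = 0.496237 substitutions/site.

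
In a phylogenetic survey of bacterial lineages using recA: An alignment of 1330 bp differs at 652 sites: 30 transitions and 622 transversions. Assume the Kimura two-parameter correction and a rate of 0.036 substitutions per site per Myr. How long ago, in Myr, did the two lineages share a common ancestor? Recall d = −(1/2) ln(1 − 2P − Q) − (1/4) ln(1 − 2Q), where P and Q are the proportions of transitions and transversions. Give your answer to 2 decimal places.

P = 30/1330 ≈ 0.022556 and Q = 622/1330 ≈ 0.467669.
Under the Kimura two-parameter model, d = −½ ln(1 − 2P − Q) − ¼ ln(1 − 2Q).
1 − 2P − Q = 0.487219, giving −½ ln(0.487219) = 0.359521.
1 − 2Q = 0.064662, giving −¼ ln(0.064662) = 0.684645.
d = 0.359521 + 0.684645 = 1.044166.
Under a molecular clock d = 2μt, so t = d/(2μ) = 1.044166 / (2 × 0.036) = 14.50 Myr.

14.50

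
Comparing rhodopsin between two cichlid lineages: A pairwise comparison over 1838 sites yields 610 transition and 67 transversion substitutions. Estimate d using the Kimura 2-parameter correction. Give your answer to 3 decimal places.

0.621

P = 610/1838 ≈ 0.331882 and Q = 67/1838 ≈ 0.036453.
Under the Kimura two-parameter model, d = −½ ln(1 − 2P − Q) − ¼ ln(1 − 2Q).
1 − 2P − Q = 0.299783, giving −½ ln(0.299783) = 0.602348.
1 − 2Q = 0.927094, giving −¼ ln(0.927094) = 0.018925.
d = 0.602348 + 0.018925 = 0.621273.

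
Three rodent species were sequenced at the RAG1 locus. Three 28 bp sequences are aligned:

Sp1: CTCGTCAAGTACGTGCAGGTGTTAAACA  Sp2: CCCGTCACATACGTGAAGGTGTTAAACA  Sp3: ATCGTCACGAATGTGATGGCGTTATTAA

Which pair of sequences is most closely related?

Sp1 and Sp2

Sp1–Sp2: 4/28 differ, p = 0.143, d = 0.158.
Sp1–Sp3: 10/28 differ, p = 0.357, d = 0.485.
Sp2–Sp3: 10/28 differ, p = 0.357, d = 0.485.
The smallest distance is between Sp1 and Sp2.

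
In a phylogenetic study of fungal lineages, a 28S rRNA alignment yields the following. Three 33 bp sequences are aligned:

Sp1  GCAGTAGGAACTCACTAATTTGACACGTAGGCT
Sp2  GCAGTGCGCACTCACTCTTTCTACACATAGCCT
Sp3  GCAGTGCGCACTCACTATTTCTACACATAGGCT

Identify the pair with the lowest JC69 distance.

Sp1–Sp2: 9/33 differ, p = 0.273, d = 0.339.
Sp1–Sp3: 7/33 differ, p = 0.212, d = 0.249.
Sp2–Sp3: 2/33 differ, p = 0.061, d = 0.063.
The smallest distance is between Sp2 and Sp3.

Sp2 and Sp3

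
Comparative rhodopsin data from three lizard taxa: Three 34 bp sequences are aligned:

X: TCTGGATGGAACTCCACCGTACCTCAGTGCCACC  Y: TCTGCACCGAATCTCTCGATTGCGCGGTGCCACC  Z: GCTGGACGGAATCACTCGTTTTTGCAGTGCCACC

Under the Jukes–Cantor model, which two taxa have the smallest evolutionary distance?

X–Y: 13/34 differ, p = 0.382, d = 0.535.
X–Z: 12/34 differ, p = 0.353, d = 0.477.
Y–Z: 8/34 differ, p = 0.235, d = 0.282.
The smallest distance is between Y and Z.

Y and Z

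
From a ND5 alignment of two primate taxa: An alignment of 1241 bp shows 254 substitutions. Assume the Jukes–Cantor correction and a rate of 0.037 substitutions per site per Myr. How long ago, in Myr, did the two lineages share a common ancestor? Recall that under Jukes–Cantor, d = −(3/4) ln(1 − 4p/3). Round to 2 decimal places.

3.23

p = 254/1241 ≈ 0.204674.
d = −(3/4) ln(1 − 4p/3) = −0.75 ln(1 − 0.272899) = −0.75 ln(0.727101)
  = −0.75 × (-0.318690) = 0.239018 substitutions/site.
Under a molecular clock d = 2μt, so t = d/(2μ) = 0.239018 / (2 × 0.037) = 3.23 Myr.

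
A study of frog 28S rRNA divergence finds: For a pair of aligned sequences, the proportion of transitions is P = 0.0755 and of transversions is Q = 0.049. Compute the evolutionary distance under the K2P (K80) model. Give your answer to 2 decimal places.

Under the Kimura two-parameter model, d = −½ ln(1 − 2P − Q) − ¼ ln(1 − 2Q).
1 − 2P − Q = 0.8, giving −½ ln(0.8) = 0.111572.
1 − 2Q = 0.902, giving −¼ ln(0.902) = 0.025785.
d = 0.111572 + 0.025785 = 0.137357.

0.14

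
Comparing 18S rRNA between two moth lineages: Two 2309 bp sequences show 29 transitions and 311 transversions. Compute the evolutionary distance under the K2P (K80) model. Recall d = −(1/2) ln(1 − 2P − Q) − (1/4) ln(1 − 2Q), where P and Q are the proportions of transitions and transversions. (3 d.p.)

0.166

P = 29/2309 ≈ 0.01256 and Q = 311/2309 ≈ 0.13469.
Under the Kimura two-parameter model, d = −½ ln(1 − 2P − Q) − ¼ ln(1 − 2Q).
1 − 2P − Q = 0.84019, giving −½ ln(0.84019) = 0.087064.
1 − 2Q = 0.73062, giving −¼ ln(0.73062) = 0.078465.
d = 0.087064 + 0.078465 = 0.165529.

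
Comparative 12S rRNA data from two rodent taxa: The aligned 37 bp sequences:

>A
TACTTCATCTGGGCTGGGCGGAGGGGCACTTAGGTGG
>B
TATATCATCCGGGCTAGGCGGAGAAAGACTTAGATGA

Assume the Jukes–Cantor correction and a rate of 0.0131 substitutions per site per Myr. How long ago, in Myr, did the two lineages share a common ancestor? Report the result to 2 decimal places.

The sequences differ at 10 of 37 sites (3, 4, 10, 16, 24, 25, 26, 27, 34, 37), so p = 10/37 ≈ 0.27027.
d = −(3/4) ln(1 − 4p/3) = −0.75 ln(1 − 0.36036) = −0.75 ln(0.63964)
  = −0.75 × (-0.446850) = 0.335138 substitutions/site.
Under a molecular clock d = 2μt, so t = d/(2μ) = 0.335138 / (2 × 0.0131) = 12.79 Myr.

12.79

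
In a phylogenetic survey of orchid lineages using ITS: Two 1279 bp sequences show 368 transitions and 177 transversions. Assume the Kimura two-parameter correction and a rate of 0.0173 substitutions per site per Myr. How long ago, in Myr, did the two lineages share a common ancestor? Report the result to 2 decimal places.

20.42

P = 368/1279 ≈ 0.287725 and Q = 177/1279 ≈ 0.138389.
Under the Kimura two-parameter model, d = −½ ln(1 − 2P − Q) − ¼ ln(1 − 2Q).
1 − 2P − Q = 0.286161, giving −½ ln(0.286161) = 0.625600.
1 − 2Q = 0.723222, giving −¼ ln(0.723222) = 0.081010.
d = 0.625600 + 0.081010 = 0.706610.
Under a molecular clock d = 2μt, so t = d/(2μ) = 0.706610 / (2 × 0.0173) = 20.42 Myr.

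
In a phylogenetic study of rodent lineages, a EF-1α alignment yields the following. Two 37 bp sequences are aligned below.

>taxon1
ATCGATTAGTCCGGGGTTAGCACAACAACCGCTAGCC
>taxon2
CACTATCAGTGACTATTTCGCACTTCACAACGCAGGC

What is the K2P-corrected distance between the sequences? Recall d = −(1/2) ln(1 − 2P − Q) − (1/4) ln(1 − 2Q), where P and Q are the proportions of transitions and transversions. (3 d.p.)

1.114

Of 37 sites, 3 differences are transitions and 17 are transversions, so P = 3/37 ≈ 0.081081 and Q = 17/37 ≈ 0.459459.
Under the Kimura two-parameter model, d = −½ ln(1 − 2P − Q) − ¼ ln(1 − 2Q).
1 − 2P − Q = 0.378379, giving −½ ln(0.378379) = 0.485929.
1 − 2Q = 0.081082, giving −¼ ln(0.081082) = 0.628074.
d = 0.485929 + 0.628074 = 1.114003.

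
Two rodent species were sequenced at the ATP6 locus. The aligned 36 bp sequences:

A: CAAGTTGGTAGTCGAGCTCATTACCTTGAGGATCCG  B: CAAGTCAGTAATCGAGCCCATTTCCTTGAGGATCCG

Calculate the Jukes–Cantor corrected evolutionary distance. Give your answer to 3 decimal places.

0.154

The sequences differ at 5 of 36 sites (6, 7, 11, 18, 23), so p = 5/36 ≈ 0.138889.
d = −(3/4) ln(1 − 4p/3) = −0.75 ln(1 − 0.185185) = −0.75 ln(0.814815)
  = −0.75 × (-0.204794) = 0.153596 substitutions/site.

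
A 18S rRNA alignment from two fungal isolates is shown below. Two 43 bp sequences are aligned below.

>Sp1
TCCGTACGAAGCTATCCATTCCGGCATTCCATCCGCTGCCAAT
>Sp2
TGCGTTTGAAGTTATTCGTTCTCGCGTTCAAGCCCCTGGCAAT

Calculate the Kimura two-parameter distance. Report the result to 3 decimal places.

Of 43 sites, 6 differences are transitions and 7 are transversions, so P = 6/43 ≈ 0.139535 and Q = 7/43 ≈ 0.162791.
Under the Kimura two-parameter model, d = −½ ln(1 − 2P − Q) − ¼ ln(1 − 2Q).
1 − 2P − Q = 0.558139, giving −½ ln(0.558139) = 0.291574.
1 − 2Q = 0.674418, giving −¼ ln(0.674418) = 0.098476.
d = 0.291574 + 0.098476 = 0.390050.

0.390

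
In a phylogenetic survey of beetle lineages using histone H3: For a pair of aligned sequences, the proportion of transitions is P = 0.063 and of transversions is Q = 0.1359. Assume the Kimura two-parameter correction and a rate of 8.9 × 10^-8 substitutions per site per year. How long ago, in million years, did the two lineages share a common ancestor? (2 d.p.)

Under the Kimura two-parameter model, d = −½ ln(1 − 2P − Q) − ¼ ln(1 − 2Q).
1 − 2P − Q = 0.7381, giving −½ ln(0.7381) = 0.151838.
1 − 2Q = 0.7282, giving −¼ ln(0.7282) = 0.079295.
d = 0.151838 + 0.079295 = 0.231133.
Under a molecular clock d = 2μt, so t = d/(2μ) = 0.231133 / (2 × 8.9 × 10^-8) = 1.30 million years.

1.30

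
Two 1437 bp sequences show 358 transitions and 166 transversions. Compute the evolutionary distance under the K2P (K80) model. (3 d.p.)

0.541

P = 358/1437 ≈ 0.24913 and Q = 166/1437 ≈ 0.115518.
Under the Kimura two-parameter model, d = −½ ln(1 − 2P − Q) − ¼ ln(1 − 2Q).
1 − 2P − Q = 0.386222, giving −½ ln(0.386222) = 0.475671.
1 − 2Q = 0.768964, giving −¼ ln(0.768964) = 0.065678.
d = 0.475671 + 0.065678 = 0.541349.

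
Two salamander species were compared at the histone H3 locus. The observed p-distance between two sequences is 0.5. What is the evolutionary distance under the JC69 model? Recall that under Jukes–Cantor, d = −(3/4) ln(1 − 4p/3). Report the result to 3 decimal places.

d = −(3/4) ln(1 − 4p/3) = −0.75 ln(1 − 0.666667) = −0.75 ln(0.333333)
  = −0.75 × (-1.098613) = 0.823960 substitutions/site.

0.824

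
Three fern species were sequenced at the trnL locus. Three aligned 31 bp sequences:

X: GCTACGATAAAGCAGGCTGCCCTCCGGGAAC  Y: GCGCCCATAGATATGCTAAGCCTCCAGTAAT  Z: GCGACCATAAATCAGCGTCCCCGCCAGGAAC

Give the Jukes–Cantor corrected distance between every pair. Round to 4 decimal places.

X–Y: 15/31 sites differ → p ≈ 0.483871, d = −0.75 ln(1 − 0.645161) = 0.777068 ≈ 0.7771.
X–Z: 8/31 sites differ → p ≈ 0.258065, d = −0.75 ln(1 − 0.344087) = 0.316295 ≈ 0.3163.
Y–Z: 11/31 sites differ → p ≈ 0.354839, d = −0.75 ln(1 − 0.473119) = 0.480585 ≈ 0.4806.

d(X,Y) = 0.7771, d(X,Z) = 0.3163, d(Y,Z) = 0.4806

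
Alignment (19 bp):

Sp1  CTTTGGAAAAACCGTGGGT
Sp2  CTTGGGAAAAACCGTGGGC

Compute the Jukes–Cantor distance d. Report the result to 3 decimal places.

0.113

The sequences differ at 2 of 19 sites (4, 19), so p = 2/19 ≈ 0.105263.
d = −(3/4) ln(1 − 4p/3) = −0.75 ln(1 − 0.140351) = −0.75 ln(0.859649)
  = −0.75 × (-0.151231) = 0.113423 substitutions/site.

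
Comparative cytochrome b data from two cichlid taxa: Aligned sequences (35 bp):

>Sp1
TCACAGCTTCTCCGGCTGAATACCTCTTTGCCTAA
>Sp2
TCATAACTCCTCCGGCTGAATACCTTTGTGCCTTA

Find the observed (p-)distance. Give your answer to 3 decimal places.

0.171

The sequences differ at 6 of 35 positions (sites 4, 6, 9, 26, 28, 34).
p = 6/35 = 0.171428… ≈ 0.171 (to 3 d.p.).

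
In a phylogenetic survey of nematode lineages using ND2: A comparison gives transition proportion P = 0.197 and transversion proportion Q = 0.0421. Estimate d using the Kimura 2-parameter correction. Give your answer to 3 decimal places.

0.308

Under the Kimura two-parameter model, d = −½ ln(1 − 2P − Q) − ¼ ln(1 − 2Q).
1 − 2P − Q = 0.5639, giving −½ ln(0.5639) = 0.286439.
1 − 2Q = 0.9158, giving −¼ ln(0.9158) = 0.021989.
d = 0.286439 + 0.021989 = 0.308428.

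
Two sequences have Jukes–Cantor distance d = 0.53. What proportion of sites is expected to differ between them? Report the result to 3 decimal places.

0.380

p = (3/4)(1 − e^(−4d/3)) = 0.75 × (1 − e^(-0.706667)) = 0.75 × (1 − 0.493286) = 0.380036.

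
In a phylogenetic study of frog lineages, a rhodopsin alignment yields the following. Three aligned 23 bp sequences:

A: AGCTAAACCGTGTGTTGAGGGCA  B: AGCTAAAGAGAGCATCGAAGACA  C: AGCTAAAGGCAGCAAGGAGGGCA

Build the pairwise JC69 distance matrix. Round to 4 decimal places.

A–B: 8/23 sites differ → p ≈ 0.347826, d = −0.75 ln(1 − 0.463768) = 0.467391 ≈ 0.4674.
A–C: 8/23 sites differ → p ≈ 0.347826, d = −0.75 ln(1 − 0.463768) = 0.467391 ≈ 0.4674.
B–C: 6/23 sites differ → p ≈ 0.26087, d = −0.75 ln(1 − 0.347827) = 0.320584 ≈ 0.3206.

d(A,B) = 0.4674, d(A,C) = 0.4674, d(B,C) = 0.3206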